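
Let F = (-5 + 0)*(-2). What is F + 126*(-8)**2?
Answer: 8074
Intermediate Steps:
F = 10 (F = -5*(-2) = 10)
F + 126*(-8)**2 = 10 + 126*(-8)**2 = 10 + 126*64 = 10 + 8064 = 8074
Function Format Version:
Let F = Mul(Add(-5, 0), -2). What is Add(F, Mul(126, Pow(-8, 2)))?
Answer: 8074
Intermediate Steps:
F = 10 (F = Mul(-5, -2) = 10)
Add(F, Mul(126, Pow(-8, 2))) = Add(10, Mul(126, Pow(-8, 2))) = Add(10, Mul(126, 64)) = Add(10, 8064) = 8074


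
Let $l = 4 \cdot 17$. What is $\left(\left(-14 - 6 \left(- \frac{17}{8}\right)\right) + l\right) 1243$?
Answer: $\frac{331881}{4} \approx 82970.0$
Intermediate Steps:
$l = 68$
$\left(\left(-14 - 6 \left(- \frac{17}{8}\right)\right) + l\right) 1243 = \left(\left(-14 - 6 \left(- \frac{17}{8}\right)\right) + 68\right) 1243 = \left(\left(-14 - 6 \left(\left(-17\right) \frac{1}{8}\right)\right) + 68\right) 1243 = \left(\left(-14 - - \frac{51}{4}\right) + 68\right) 1243 = \left(\left(-14 + \frac{51}{4}\right) + 68\right) 1243 = \left(- \frac{5}{4} + 68\right) 1243 = \frac{267}{4} \cdot 1243 = \frac{331881}{4}$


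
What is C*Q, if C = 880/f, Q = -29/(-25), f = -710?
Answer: -2552/1775 ≈ -1.4377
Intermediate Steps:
Q = 29/25 (Q = -29*(-1/25) = 29/25 ≈ 1.1600)
C = -88/71 (C = 880/(-710) = 880*(-1/710) = -88/71 ≈ -1.2394)
C*Q = -88/71*29/25 = -2552/1775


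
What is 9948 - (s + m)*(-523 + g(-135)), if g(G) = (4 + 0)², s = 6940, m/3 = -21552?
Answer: -29252064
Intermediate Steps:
m = -64656 (m = 3*(-21552) = -64656)
g(G) = 16 (g(G) = 4² = 16)
9948 - (s + m)*(-523 + g(-135)) = 9948 - (6940 - 64656)*(-523 + 16) = 9948 - (-57716)*(-507) = 9948 - 1*29262012 = 9948 - 29262012 = -29252064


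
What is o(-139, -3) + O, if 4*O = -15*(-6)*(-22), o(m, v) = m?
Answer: -634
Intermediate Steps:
O = -495 (O = (-15*(-6)*(-22))/4 = (90*(-22))/4 = (¼)*(-1980) = -495)
o(-139, -3) + O = -139 - 495 = -634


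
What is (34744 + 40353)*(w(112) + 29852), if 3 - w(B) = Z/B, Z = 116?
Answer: 62774408367/28 ≈ 2.2419e+9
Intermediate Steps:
w(B) = 3 - 116/B
(34744 + 40353)*(w(112) + 29852) = (34744 + 40353)*((3 - 116/112) + 29852) = 75097*((3 - 116*1/112) + 29852) = 75097*((3 - 29/28) + 29852) = 75097*(55/28 + 29852) = 75097*(835911/28) = 62774408367/28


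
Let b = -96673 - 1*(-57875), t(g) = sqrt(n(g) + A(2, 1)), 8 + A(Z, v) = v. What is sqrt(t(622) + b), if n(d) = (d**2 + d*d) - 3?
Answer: sqrt(-38798 + sqrt(773758)) ≈ 194.73*I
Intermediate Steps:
n(d) = -3 + 2*d**2 (n(d) = (d**2 + d**2) - 3 = 2*d**2 - 3 = -3 + 2*d**2)
A(Z, v) = -8 + v
t(g) = sqrt(-10 + 2*g**2) (t(g) = sqrt((-3 + 2*g**2) + (-8 + 1)) = sqrt((-3 + 2*g**2) - 7) = sqrt(-10 + 2*g**2))
b = -38798 (b = -96673 + 57875 = -38798)
sqrt(t(622) + b) = sqrt(sqrt(-10 + 2*622**2) - 38798) = sqrt(sqrt(-10 + 2*386884) - 38798) = sqrt(sqrt(-10 + 773768) - 38798) = sqrt(sqrt(773758) - 38798) = sqrt(-38798 + sqrt(773758))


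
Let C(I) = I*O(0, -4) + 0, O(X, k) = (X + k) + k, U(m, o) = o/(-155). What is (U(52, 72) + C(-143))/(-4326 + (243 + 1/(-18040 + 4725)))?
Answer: -236005712/842659763 ≈ -0.28007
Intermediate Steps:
U(m, o) = -o/155 (U(m, o) = o*(-1/155) = -o/155)
O(X, k) = X + 2*k
C(I) = -8*I (C(I) = I*(0 + 2*(-4)) + 0 = I*(0 - 8) + 0 = I*(-8) + 0 = -8*I + 0 = -8*I)
(U(52, 72) + C(-143))/(-4326 + (243 + 1/(-18040 + 4725))) = (-1/155*72 - 8*(-143))/(-4326 + (243 + 1/(-18040 + 4725))) = (-72/155 + 1144)/(-4326 + (243 + 1/(-13315))) = 177248/(155*(-4326 + (243 - 1/13315))) = 177248/(155*(-4326 + 3235544/13315)) = 177248/(155*(-54365146/13315)) = (177248/155)*(-13315/54365146) = -236005712/842659763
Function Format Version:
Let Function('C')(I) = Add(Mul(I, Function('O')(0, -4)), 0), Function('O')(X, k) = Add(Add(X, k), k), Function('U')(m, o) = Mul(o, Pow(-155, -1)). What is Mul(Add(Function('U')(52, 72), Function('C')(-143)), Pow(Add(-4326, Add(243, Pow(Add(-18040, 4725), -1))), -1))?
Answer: Rational(-236005712, 842659763) ≈ -0.28007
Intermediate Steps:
Function('U')(m, o) = Mul(Rational(-1, 155), o) (Function('U')(m, o) = Mul(o, Rational(-1, 155)) = Mul(Rational(-1, 155), o))
Function('O')(X, k) = Add(X, Mul(2, k))
Function('C')(I) = Mul(-8, I) (Function('C')(I) = Add(Mul(I, Add(0, Mul(2, -4))), 0) = Add(Mul(I, Add(0, -8)), 0) = Add(Mul(I, -8), 0) = Add(Mul(-8, I), 0) = Mul(-8, I))
Mul(Add(Function('U')(52, 72), Function('C')(-143)), Pow(Add(-4326, Add(243, Pow(Add(-18040, 4725), -1))), -1)) = Mul(Add(Mul(Rational(-1, 155), 72), Mul(-8, -143)), Pow(Add(-4326, Add(243, Pow(Add(-18040, 4725), -1))), -1)) = Mul(Add(Rational(-72, 155), 1144), Pow(Add(-4326, Add(243, Pow(-13315, -1))), -1)) = Mul(Rational(177248, 155), Pow(Add(-4326, Add(243, Rational(-1, 13315))), -1)) = Mul(Rational(177248, 155), Pow(Add(-4326, Rational(3235544, 13315)), -1)) = Mul(Rational(177248, 155), Pow(Rational(-54365146, 13315), -1)) = Mul(Rational(177248, 155), Rational(-13315, 54365146)) = Rational(-236005712, 842659763)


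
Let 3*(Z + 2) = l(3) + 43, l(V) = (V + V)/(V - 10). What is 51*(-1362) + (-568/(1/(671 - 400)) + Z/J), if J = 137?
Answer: -642692777/2877 ≈ -2.2339e+5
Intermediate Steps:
l(V) = 2*V/(-10 + V) (l(V) = (2*V)/(-10 + V) = 2*V/(-10 + V))
Z = 253/21 (Z = -2 + (2*3/(-10 + 3) + 43)/3 = -2 + (2*3/(-7) + 43)/3 = -2 + (2*3*(-1/7) + 43)/3 = -2 + (-6/7 + 43)/3 = -2 + (1/3)*(295/7) = -2 + 295/21 = 253/21 ≈ 12.048)
51*(-1362) + (-568/(1/(671 - 400)) + Z/J) = 51*(-1362) + (-568/(1/(671 - 400)) + (253/21)/137) = -69462 + (-568/(1/271) + (253/21)*(1/137)) = -69462 + (-568/1/271 + 253/2877) = -69462 + (-568*271 + 253/2877) = -69462 + (-153928 + 253/2877) = -69462 - 442850603/2877 = -642692777/2877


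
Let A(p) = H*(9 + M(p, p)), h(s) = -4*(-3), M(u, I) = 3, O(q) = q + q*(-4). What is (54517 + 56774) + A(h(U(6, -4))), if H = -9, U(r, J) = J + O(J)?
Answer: 111183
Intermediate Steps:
O(q) = -3*q (O(q) = q - 4*q = -3*q)
U(r, J) = -2*J (U(r, J) = J - 3*J = -2*J)
h(s) = 12
A(p) = -108 (A(p) = -9*(9 + 3) = -9*12 = -108)
(54517 + 56774) + A(h(U(6, -4))) = (54517 + 56774) - 108 = 111291 - 108 = 111183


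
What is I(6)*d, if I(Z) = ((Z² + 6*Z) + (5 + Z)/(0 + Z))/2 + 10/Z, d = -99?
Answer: -15279/4 ≈ -3819.8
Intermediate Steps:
I(Z) = Z²/2 + 3*Z + 10/Z + (5 + Z)/(2*Z) (I(Z) = ((Z² + 6*Z) + (5 + Z)/Z)*(½) + 10/Z = (Z² + 6*Z + (5 + Z)/Z)*(½) + 10/Z = (Z²/2 + 3*Z + (5 + Z)/(2*Z)) + 10/Z = Z²/2 + 3*Z + 10/Z + (5 + Z)/(2*Z))
I(6)*d = ((½)*(25 + 6*(1 + 6² + 6*6))/6)*(-99) = ((½)*(⅙)*(25 + 6*(1 + 36 + 36)))*(-99) = ((½)*(⅙)*(25 + 6*73))*(-99) = ((½)*(⅙)*(25 + 438))*(-99) = ((½)*(⅙)*463)*(-99) = (463/12)*(-99) = -15279/4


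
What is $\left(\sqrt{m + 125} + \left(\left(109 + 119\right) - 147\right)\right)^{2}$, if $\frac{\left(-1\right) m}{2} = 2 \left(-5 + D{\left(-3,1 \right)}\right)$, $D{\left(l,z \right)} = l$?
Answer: $\left(81 + \sqrt{157}\right)^{2} \approx 8747.9$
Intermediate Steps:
$m = 32$ ($m = - 2 \cdot 2 \left(-5 - 3\right) = - 2 \cdot 2 \left(-8\right) = \left(-2\right) \left(-16\right) = 32$)
$\left(\sqrt{m + 125} + \left(\left(109 + 119\right) - 147\right)\right)^{2} = \left(\sqrt{32 + 125} + \left(\left(109 + 119\right) - 147\right)\right)^{2} = \left(\sqrt{157} + \left(228 - 147\right)\right)^{2} = \left(\sqrt{157} + 81\right)^{2} = \left(81 + \sqrt{157}\right)^{2}$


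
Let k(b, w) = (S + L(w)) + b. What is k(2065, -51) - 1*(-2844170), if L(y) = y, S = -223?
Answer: 2845961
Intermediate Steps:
k(b, w) = -223 + b + w (k(b, w) = (-223 + w) + b = -223 + b + w)
k(2065, -51) - 1*(-2844170) = (-223 + 2065 - 51) - 1*(-2844170) = 1791 + 2844170 = 2845961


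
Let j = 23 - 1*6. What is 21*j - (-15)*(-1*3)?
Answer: 312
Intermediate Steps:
j = 17 (j = 23 - 6 = 17)
21*j - (-15)*(-1*3) = 21*17 - (-15)*(-1*3) = 357 - (-15)*(-3) = 357 - 1*45 = 357 - 45 = 312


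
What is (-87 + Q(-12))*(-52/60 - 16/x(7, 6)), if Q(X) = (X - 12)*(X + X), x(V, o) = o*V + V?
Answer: -142951/245 ≈ -583.47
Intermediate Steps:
x(V, o) = V + V*o (x(V, o) = V*o + V = V + V*o)
Q(X) = 2*X*(-12 + X) (Q(X) = (-12 + X)*(2*X) = 2*X*(-12 + X))
(-87 + Q(-12))*(-52/60 - 16/x(7, 6)) = (-87 + 2*(-12)*(-12 - 12))*(-52/60 - 16*1/(7*(1 + 6))) = (-87 + 2*(-12)*(-24))*(-52*1/60 - 16/(7*7)) = (-87 + 576)*(-13/15 - 16/49) = 489*(-13/15 - 16*1/49) = 489*(-13/15 - 16/49) = 489*(-877/735) = -142951/245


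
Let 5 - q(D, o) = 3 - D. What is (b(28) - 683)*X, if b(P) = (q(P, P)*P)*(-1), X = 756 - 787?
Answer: 47213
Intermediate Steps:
q(D, o) = 2 + D (q(D, o) = 5 - (3 - D) = 5 + (-3 + D) = 2 + D)
X = -31
b(P) = -P*(2 + P) (b(P) = ((2 + P)*P)*(-1) = (P*(2 + P))*(-1) = -P*(2 + P))
(b(28) - 683)*X = (-1*28*(2 + 28) - 683)*(-31) = (-1*28*30 - 683)*(-31) = (-840 - 683)*(-31) = -1523*(-31) = 47213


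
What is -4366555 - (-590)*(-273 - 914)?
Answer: -5066885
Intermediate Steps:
-4366555 - (-590)*(-273 - 914) = -4366555 - (-590)*(-1187) = -4366555 - 1*700330 = -4366555 - 700330 = -5066885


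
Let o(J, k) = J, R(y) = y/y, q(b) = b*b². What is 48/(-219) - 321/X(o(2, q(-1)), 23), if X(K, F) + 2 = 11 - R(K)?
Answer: -23561/584 ≈ -40.344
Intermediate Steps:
q(b) = b³
R(y) = 1
X(K, F) = 8 (X(K, F) = -2 + (11 - 1*1) = -2 + (11 - 1) = -2 + 10 = 8)
48/(-219) - 321/X(o(2, q(-1)), 23) = 48/(-219) - 321/8 = 48*(-1/219) - 321*⅛ = -16/73 - 321/8 = -23561/584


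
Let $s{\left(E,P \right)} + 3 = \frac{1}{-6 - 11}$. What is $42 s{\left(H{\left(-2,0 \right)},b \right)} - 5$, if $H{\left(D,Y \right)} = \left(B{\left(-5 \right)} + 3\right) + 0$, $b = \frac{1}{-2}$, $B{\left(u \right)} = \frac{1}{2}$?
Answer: $- \frac{2269}{17} \approx -133.47$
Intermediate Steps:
$B{\left(u \right)} = \frac{1}{2}$
$b = - \frac{1}{2} \approx -0.5$
$H{\left(D,Y \right)} = \frac{7}{2}$ ($H{\left(D,Y \right)} = \left(\frac{1}{2} + 3\right) + 0 = \frac{7}{2} + 0 = \frac{7}{2}$)
$s{\left(E,P \right)} = - \frac{52}{17}$ ($s{\left(E,P \right)} = -3 + \frac{1}{-6 - 11} = -3 + \frac{1}{-17} = -3 - \frac{1}{17} = - \frac{52}{17}$)
$42 s{\left(H{\left(-2,0 \right)},b \right)} - 5 = 42 \left(- \frac{52}{17}\right) - 5 = - \frac{2184}{17} - 5 = - \frac{2269}{17}$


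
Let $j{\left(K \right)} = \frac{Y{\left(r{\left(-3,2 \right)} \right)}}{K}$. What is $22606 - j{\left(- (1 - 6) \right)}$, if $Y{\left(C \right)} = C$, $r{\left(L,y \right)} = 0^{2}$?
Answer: $22606$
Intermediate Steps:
$r{\left(L,y \right)} = 0$
$j{\left(K \right)} = 0$ ($j{\left(K \right)} = \frac{0}{K} = 0$)
$22606 - j{\left(- (1 - 6) \right)} = 22606 - 0 = 22606 + 0 = 22606$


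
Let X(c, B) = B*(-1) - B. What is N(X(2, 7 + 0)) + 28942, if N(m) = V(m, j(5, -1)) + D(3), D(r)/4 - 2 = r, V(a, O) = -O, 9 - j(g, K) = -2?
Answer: 28951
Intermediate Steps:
j(g, K) = 11 (j(g, K) = 9 - 1*(-2) = 9 + 2 = 11)
D(r) = 8 + 4*r
X(c, B) = -2*B (X(c, B) = -B - B = -2*B)
N(m) = 9 (N(m) = -1*11 + (8 + 4*3) = -11 + (8 + 12) = -11 + 20 = 9)
N(X(2, 7 + 0)) + 28942 = 9 + 28942 = 28951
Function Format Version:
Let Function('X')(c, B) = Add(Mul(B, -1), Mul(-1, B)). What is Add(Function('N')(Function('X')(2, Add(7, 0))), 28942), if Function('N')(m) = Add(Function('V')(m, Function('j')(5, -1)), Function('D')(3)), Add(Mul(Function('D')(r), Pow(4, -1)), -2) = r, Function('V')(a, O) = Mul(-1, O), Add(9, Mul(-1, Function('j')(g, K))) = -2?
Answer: 28951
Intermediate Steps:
Function('j')(g, K) = 11 (Function('j')(g, K) = Add(9, Mul(-1, -2)) = Add(9, 2) = 11)
Function('D')(r) = Add(8, Mul(4, r))
Function('X')(c, B) = Mul(-2, B) (Function('X')(c, B) = Add(Mul(-1, B), Mul(-1, B)) = Mul(-2, B))
Function('N')(m) = 9 (Function('N')(m) = Add(Mul(-1, 11), Add(8, Mul(4, 3))) = Add(-11, Add(8, 12)) = Add(-11, 20) = 9)
Add(Function('N')(Function('X')(2, Add(7, 0))), 28942) = Add(9, 28942) = 28951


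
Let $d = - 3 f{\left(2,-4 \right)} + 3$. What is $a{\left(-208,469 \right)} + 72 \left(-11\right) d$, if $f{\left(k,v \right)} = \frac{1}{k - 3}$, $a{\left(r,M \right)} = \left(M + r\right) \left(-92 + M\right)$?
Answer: $93645$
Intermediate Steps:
$a{\left(r,M \right)} = \left(-92 + M\right) \left(M + r\right)$
$f{\left(k,v \right)} = \frac{1}{-3 + k}$
$d = 6$ ($d = - \frac{3}{-3 + 2} + 3 = - \frac{3}{-1} + 3 = \left(-3\right) \left(-1\right) + 3 = 3 + 3 = 6$)
$a{\left(-208,469 \right)} + 72 \left(-11\right) d = \left(469^{2} - 43148 - -19136 + 469 \left(-208\right)\right) + 72 \left(-11\right) 6 = \left(219961 - 43148 + 19136 - 97552\right) - 4752 = 98397 - 4752 = 93645$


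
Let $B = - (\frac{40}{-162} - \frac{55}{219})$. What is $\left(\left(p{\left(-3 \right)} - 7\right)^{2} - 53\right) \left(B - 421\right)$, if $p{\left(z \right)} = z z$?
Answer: $\frac{121834972}{5913} \approx 20605.0$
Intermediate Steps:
$p{\left(z \right)} = z^{2}$
$B = \frac{2945}{5913}$ ($B = - (40 \left(- \frac{1}{162}\right) - \frac{55}{219}) = - (- \frac{20}{81} - \frac{55}{219}) = \left(-1\right) \left(- \frac{2945}{5913}\right) = \frac{2945}{5913} \approx 0.49805$)
$\left(\left(p{\left(-3 \right)} - 7\right)^{2} - 53\right) \left(B - 421\right) = \left(\left(\left(-3\right)^{2} - 7\right)^{2} - 53\right) \left(\frac{2945}{5913} - 421\right) = \left(\left(9 - 7\right)^{2} - 53\right) \left(- \frac{2486428}{5913}\right) = \left(2^{2} - 53\right) \left(- \frac{2486428}{5913}\right) = \left(4 - 53\right) \left(- \frac{2486428}{5913}\right) = \left(-49\right) \left(- \frac{2486428}{5913}\right) = \frac{121834972}{5913}$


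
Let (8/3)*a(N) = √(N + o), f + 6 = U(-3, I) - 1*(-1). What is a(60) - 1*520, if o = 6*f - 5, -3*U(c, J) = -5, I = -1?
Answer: -520 + 3*√35/8 ≈ -517.78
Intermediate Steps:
U(c, J) = 5/3 (U(c, J) = -⅓*(-5) = 5/3)
f = -10/3 (f = -6 + (5/3 - 1*(-1)) = -6 + (5/3 + 1) = -6 + 8/3 = -10/3 ≈ -3.3333)
o = -25 (o = 6*(-10/3) - 5 = -20 - 5 = -25)
a(N) = 3*√(-25 + N)/8 (a(N) = 3*√(N - 25)/8 = 3*√(-25 + N)/8)
a(60) - 1*520 = 3*√(-25 + 60)/8 - 1*520 = 3*√35/8 - 520 = -520 + 3*√35/8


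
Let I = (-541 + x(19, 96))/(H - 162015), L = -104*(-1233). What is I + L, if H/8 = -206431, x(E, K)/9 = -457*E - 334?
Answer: 232544069110/1813463 ≈ 1.2823e+5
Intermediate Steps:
L = 128232
x(E, K) = -3006 - 4113*E (x(E, K) = 9*(-457*E - 334) = 9*(-334 - 457*E) = -3006 - 4113*E)
H = -1651448 (H = 8*(-206431) = -1651448)
I = 81694/1813463 (I = (-541 + (-3006 - 4113*19))/(-1651448 - 162015) = (-541 + (-3006 - 78147))/(-1813463) = (-541 - 81153)*(-1/1813463) = -81694*(-1/1813463) = 81694/1813463 ≈ 0.045049)
I + L = 81694/1813463 + 128232 = 232544069110/1813463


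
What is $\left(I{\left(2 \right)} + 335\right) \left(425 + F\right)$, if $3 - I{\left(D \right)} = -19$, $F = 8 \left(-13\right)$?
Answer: $114597$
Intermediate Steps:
$F = -104$
$I{\left(D \right)} = 22$ ($I{\left(D \right)} = 3 - -19 = 3 + 19 = 22$)
$\left(I{\left(2 \right)} + 335\right) \left(425 + F\right) = \left(22 + 335\right) \left(425 - 104\right) = 357 \cdot 321 = 114597$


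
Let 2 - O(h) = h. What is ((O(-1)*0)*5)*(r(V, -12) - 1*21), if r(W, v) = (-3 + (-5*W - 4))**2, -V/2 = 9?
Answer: 0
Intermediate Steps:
V = -18 (V = -2*9 = -18)
O(h) = 2 - h
r(W, v) = (-7 - 5*W)**2 (r(W, v) = (-3 + (-4 - 5*W))**2 = (-7 - 5*W)**2)
((O(-1)*0)*5)*(r(V, -12) - 1*21) = (((2 - 1*(-1))*0)*5)*((7 + 5*(-18))**2 - 1*21) = (((2 + 1)*0)*5)*((7 - 90)**2 - 21) = ((3*0)*5)*((-83)**2 - 21) = (0*5)*(6889 - 21) = 0*6868 = 0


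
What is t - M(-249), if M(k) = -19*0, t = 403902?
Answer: 403902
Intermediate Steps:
M(k) = 0
t - M(-249) = 403902 - 1*0 = 403902 + 0 = 403902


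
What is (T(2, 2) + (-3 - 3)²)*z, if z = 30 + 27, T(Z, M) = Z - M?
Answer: 2052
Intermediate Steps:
z = 57
(T(2, 2) + (-3 - 3)²)*z = ((2 - 1*2) + (-3 - 3)²)*57 = ((2 - 2) + (-6)²)*57 = (0 + 36)*57 = 36*57 = 2052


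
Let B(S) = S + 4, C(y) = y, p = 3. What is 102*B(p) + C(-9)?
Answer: 705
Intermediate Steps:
B(S) = 4 + S
102*B(p) + C(-9) = 102*(4 + 3) - 9 = 102*7 - 9 = 714 - 9 = 705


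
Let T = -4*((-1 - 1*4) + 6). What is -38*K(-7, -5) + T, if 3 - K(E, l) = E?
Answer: -384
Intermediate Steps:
K(E, l) = 3 - E
T = -4 (T = -4*((-1 - 4) + 6) = -4*(-5 + 6) = -4*1 = -4)
-38*K(-7, -5) + T = -38*(3 - 1*(-7)) - 4 = -38*(3 + 7) - 4 = -38*10 - 4 = -380 - 4 = -384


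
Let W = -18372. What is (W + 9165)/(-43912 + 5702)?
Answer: 9207/38210 ≈ 0.24096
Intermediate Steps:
(W + 9165)/(-43912 + 5702) = (-18372 + 9165)/(-43912 + 5702) = -9207/(-38210) = -9207*(-1/38210) = 9207/38210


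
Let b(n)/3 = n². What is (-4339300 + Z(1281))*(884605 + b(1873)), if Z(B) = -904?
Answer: -49517352714368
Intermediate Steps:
b(n) = 3*n²
(-4339300 + Z(1281))*(884605 + b(1873)) = (-4339300 - 904)*(884605 + 3*1873²) = -4340204*(884605 + 3*3508129) = -4340204*(884605 + 10524387) = -4340204*11408992 = -49517352714368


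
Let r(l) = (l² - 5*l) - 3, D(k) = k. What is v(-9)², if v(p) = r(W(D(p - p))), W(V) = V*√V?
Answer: 9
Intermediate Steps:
W(V) = V^(3/2)
r(l) = -3 + l² - 5*l
v(p) = -3 (v(p) = -3 + ((p - p)^(3/2))² - 5*(p - p)^(3/2) = -3 + (0^(3/2))² - 5*0^(3/2) = -3 + 0² - 5*0 = -3 + 0 + 0 = -3)
v(-9)² = (-3)² = 9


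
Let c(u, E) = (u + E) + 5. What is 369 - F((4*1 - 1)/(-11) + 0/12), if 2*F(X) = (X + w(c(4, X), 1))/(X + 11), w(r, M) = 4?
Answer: 87043/236 ≈ 368.83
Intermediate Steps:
c(u, E) = 5 + E + u (c(u, E) = (E + u) + 5 = 5 + E + u)
F(X) = (4 + X)/(2*(11 + X)) (F(X) = ((X + 4)/(X + 11))/2 = ((4 + X)/(11 + X))/2 = (4 + X)/(2*(11 + X)))
369 - F((4*1 - 1)/(-11) + 0/12) = 369 - (4 + ((4*1 - 1)/(-11) + 0/12))/(2*(11 + ((4*1 - 1)/(-11) + 0/12))) = 369 - (4 + ((4 - 1)*(-1/11) + 0*(1/12)))/(2*(11 + ((4 - 1)*(-1/11) + 0*(1/12)))) = 369 - (4 + (3*(-1/11) + 0))/(2*(11 + (3*(-1/11) + 0))) = 369 - (4 + (-3/11 + 0))/(2*(11 + (-3/11 + 0))) = 369 - (4 - 3/11)/(2*(11 - 3/11)) = 369 - 41/(2*118/11*11) = 369 - 11*41/(2*118*11) = 369 - 1*41/236 = 369 - 41/236 = 87043/236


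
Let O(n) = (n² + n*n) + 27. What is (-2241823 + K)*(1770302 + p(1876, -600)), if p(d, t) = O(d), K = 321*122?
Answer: -19403419164541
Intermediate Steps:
K = 39162
O(n) = 27 + 2*n² (O(n) = (n² + n²) + 27 = 2*n² + 27 = 27 + 2*n²)
p(d, t) = 27 + 2*d²
(-2241823 + K)*(1770302 + p(1876, -600)) = (-2241823 + 39162)*(1770302 + (27 + 2*1876²)) = -2202661*(1770302 + (27 + 2*3519376)) = -2202661*(1770302 + (27 + 7038752)) = -2202661*(1770302 + 7038779) = -2202661*8809081 = -19403419164541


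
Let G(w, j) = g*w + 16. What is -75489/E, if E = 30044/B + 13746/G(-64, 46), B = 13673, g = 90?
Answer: 2964366670584/7688161 ≈ 3.8558e+5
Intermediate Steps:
G(w, j) = 16 + 90*w (G(w, j) = 90*w + 16 = 16 + 90*w)
E = -7688161/39268856 (E = 30044/13673 + 13746/(16 + 90*(-64)) = 30044*(1/13673) + 13746/(16 - 5760) = 30044/13673 + 13746/(-5744) = 30044/13673 + 13746*(-1/5744) = 30044/13673 - 6873/2872 = -7688161/39268856 ≈ -0.19578)
-75489/E = -75489/(-7688161/39268856) = -75489*(-39268856/7688161) = 2964366670584/7688161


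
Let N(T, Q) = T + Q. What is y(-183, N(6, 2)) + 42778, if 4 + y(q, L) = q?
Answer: 42591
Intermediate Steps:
N(T, Q) = Q + T
y(q, L) = -4 + q
y(-183, N(6, 2)) + 42778 = (-4 - 183) + 42778 = -187 + 42778 = 42591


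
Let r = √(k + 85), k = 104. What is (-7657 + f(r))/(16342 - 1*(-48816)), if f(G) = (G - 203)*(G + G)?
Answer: -7279/65158 - 609*√21/32579 ≈ -0.19738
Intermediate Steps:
r = 3*√21 (r = √(104 + 85) = √189 = 3*√21 ≈ 13.748)
f(G) = 2*G*(-203 + G) (f(G) = (-203 + G)*(2*G) = 2*G*(-203 + G))
(-7657 + f(r))/(16342 - 1*(-48816)) = (-7657 + 2*(3*√21)*(-203 + 3*√21))/(16342 - 1*(-48816)) = (-7657 + 6*√21*(-203 + 3*√21))/(16342 + 48816) = (-7657 + 6*√21*(-203 + 3*√21))/65158 = (-7657 + 6*√21*(-203 + 3*√21))*(1/65158) = -7657/65158 + 3*√21*(-203 + 3*√21)/32579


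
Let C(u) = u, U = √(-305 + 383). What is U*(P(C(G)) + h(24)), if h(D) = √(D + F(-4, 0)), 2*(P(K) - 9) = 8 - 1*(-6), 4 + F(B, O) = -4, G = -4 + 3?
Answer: 20*√78 ≈ 176.64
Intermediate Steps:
G = -1
U = √78 ≈ 8.8318
F(B, O) = -8 (F(B, O) = -4 - 4 = -8)
P(K) = 16 (P(K) = 9 + (8 - 1*(-6))/2 = 9 + (8 + 6)/2 = 9 + (½)*14 = 9 + 7 = 16)
h(D) = √(-8 + D) (h(D) = √(D - 8) = √(-8 + D))
U*(P(C(G)) + h(24)) = √78*(16 + √(-8 + 24)) = √78*(16 + √16) = √78*(16 + 4) = √78*20 = 20*√78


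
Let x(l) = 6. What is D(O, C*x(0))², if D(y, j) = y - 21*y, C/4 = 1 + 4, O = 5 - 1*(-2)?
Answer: 19600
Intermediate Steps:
O = 7 (O = 5 + 2 = 7)
C = 20 (C = 4*(1 + 4) = 4*5 = 20)
D(y, j) = -20*y (D(y, j) = y - 21*y = -20*y)
D(O, C*x(0))² = (-20*7)² = (-140)² = 19600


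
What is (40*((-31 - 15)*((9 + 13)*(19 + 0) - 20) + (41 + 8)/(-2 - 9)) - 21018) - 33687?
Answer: -8659235/11 ≈ -7.8720e+5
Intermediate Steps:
(40*((-31 - 15)*((9 + 13)*(19 + 0) - 20) + (41 + 8)/(-2 - 9)) - 21018) - 33687 = (40*(-46*(22*19 - 20) + 49/(-11)) - 21018) - 33687 = (40*(-46*(418 - 20) + 49*(-1/11)) - 21018) - 33687 = (40*(-46*398 - 49/11) - 21018) - 33687 = (40*(-18308 - 49/11) - 21018) - 33687 = (40*(-201437/11) - 21018) - 33687 = (-8057480/11 - 21018) - 33687 = -8288678/11 - 33687 = -8659235/11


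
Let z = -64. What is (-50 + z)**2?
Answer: 12996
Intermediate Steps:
(-50 + z)**2 = (-50 - 64)**2 = (-114)**2 = 12996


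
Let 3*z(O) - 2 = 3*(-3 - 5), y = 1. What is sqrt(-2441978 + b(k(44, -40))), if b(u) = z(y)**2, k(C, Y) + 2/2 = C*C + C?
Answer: I*sqrt(21977318)/3 ≈ 1562.7*I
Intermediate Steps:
z(O) = -22/3 (z(O) = 2/3 + (3*(-3 - 5))/3 = 2/3 + (3*(-8))/3 = 2/3 + (1/3)*(-24) = 2/3 - 8 = -22/3)
k(C, Y) = -1 + C + C**2 (k(C, Y) = -1 + (C*C + C) = -1 + (C**2 + C) = -1 + (C + C**2) = -1 + C + C**2)
b(u) = 484/9 (b(u) = (-22/3)**2 = 484/9)
sqrt(-2441978 + b(k(44, -40))) = sqrt(-2441978 + 484/9) = sqrt(-21977318/9) = I*sqrt(21977318)/3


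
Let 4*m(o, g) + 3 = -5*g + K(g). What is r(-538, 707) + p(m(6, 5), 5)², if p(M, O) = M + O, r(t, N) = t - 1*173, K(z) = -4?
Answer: -702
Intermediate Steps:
r(t, N) = -173 + t (r(t, N) = t - 173 = -173 + t)
m(o, g) = -7/4 - 5*g/4 (m(o, g) = -¾ + (-5*g - 4)/4 = -¾ + (-4 - 5*g)/4 = -¾ + (-1 - 5*g/4) = -7/4 - 5*g/4)
r(-538, 707) + p(m(6, 5), 5)² = (-173 - 538) + ((-7/4 - 5/4*5) + 5)² = -711 + ((-7/4 - 25/4) + 5)² = -711 + (-8 + 5)² = -711 + (-3)² = -711 + 9 = -702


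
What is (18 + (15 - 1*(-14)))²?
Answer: 2209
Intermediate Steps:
(18 + (15 - 1*(-14)))² = (18 + (15 + 14))² = (18 + 29)² = 47² = 2209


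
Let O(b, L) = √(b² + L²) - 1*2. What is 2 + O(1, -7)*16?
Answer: -30 + 80*√2 ≈ 83.137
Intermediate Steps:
O(b, L) = -2 + √(L² + b²) (O(b, L) = √(L² + b²) - 2 = -2 + √(L² + b²))
2 + O(1, -7)*16 = 2 + (-2 + √((-7)² + 1²))*16 = 2 + (-2 + √(49 + 1))*16 = 2 + (-2 + √50)*16 = 2 + (-2 + 5*√2)*16 = 2 + (-32 + 80*√2) = -30 + 80*√2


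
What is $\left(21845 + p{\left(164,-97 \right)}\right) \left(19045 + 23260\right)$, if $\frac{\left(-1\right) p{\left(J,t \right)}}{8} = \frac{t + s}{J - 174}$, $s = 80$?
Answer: $923577377$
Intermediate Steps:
$p{\left(J,t \right)} = - \frac{8 \left(80 + t\right)}{-174 + J}$ ($p{\left(J,t \right)} = - 8 \frac{t + 80}{J - 174} = - 8 \frac{80 + t}{-174 + J} = - \frac{8 \left(80 + t\right)}{-174 + J}$)
$\left(21845 + p{\left(164,-97 \right)}\right) \left(19045 + 23260\right) = \left(21845 + \frac{8 \left(-80 - -97\right)}{-174 + 164}\right) \left(19045 + 23260\right) = \left(21845 + \frac{8 \left(-80 + 97\right)}{-10}\right) 42305 = \left(21845 + 8 \left(- \frac{1}{10}\right) 17\right) 42305 = \left(21845 - \frac{68}{5}\right) 42305 = \frac{109157}{5} \cdot 42305 = 923577377$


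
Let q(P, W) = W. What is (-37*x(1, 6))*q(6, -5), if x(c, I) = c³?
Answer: 185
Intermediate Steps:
(-37*x(1, 6))*q(6, -5) = -37*1³*(-5) = -37*1*(-5) = -37*(-5) = 185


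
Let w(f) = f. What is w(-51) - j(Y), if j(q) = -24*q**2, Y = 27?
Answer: 17445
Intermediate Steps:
w(-51) - j(Y) = -51 - (-24)*27**2 = -51 - (-24)*729 = -51 - 1*(-17496) = -51 + 17496 = 17445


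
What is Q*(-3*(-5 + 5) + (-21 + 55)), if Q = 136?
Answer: 4624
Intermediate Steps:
Q*(-3*(-5 + 5) + (-21 + 55)) = 136*(-3*(-5 + 5) + (-21 + 55)) = 136*(-3*0 + 34) = 136*(0 + 34) = 136*34 = 4624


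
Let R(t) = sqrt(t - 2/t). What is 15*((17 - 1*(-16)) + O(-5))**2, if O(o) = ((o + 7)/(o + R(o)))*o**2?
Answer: 345*(165*sqrt(115) + 893*I)/(5*sqrt(115) + 51*I) ≈ 8846.6 - 2668.7*I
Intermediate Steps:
O(o) = o**2*(7 + o)/(o + sqrt(o - 2/o)) (O(o) = ((o + 7)/(o + sqrt(o - 2/o)))*o**2 = ((7 + o)/(o + sqrt(o - 2/o)))*o**2 = o**2*(7 + o)/(o + sqrt(o - 2/o)))
15*((17 - 1*(-16)) + O(-5))**2 = 15*((17 - 1*(-16)) + (-5)**2*(7 - 5)/(-5 + sqrt((-2 + (-5)**2)/(-5))))**2 = 15*((17 + 16) + 25*2/(-5 + sqrt(-(-2 + 25)/5)))**2 = 15*(33 + 25*2/(-5 + sqrt(-1/5*23)))**2 = 15*(33 + 25*2/(-5 + sqrt(-23/5)))**2 = 15*(33 + 25*2/(-5 + I*sqrt(115)/5))**2 = 15*(33 + 50/(-5 + I*sqrt(115)/5))**2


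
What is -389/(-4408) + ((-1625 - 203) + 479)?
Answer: -5946003/4408 ≈ -1348.9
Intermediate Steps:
-389/(-4408) + ((-1625 - 203) + 479) = -389*(-1/4408) + (-1828 + 479) = 389/4408 - 1349 = -5946003/4408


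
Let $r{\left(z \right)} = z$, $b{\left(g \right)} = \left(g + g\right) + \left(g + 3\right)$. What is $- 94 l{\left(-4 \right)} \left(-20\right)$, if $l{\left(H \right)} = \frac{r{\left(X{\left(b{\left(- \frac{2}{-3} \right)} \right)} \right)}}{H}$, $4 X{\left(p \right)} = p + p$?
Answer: $-1175$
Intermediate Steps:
$b{\left(g \right)} = 3 + 3 g$ ($b{\left(g \right)} = 2 g + \left(3 + g\right) = 3 + 3 g$)
$X{\left(p \right)} = \frac{p}{2}$ ($X{\left(p \right)} = \frac{p + p}{4} = \frac{2 p}{4} = \frac{p}{2}$)
$l{\left(H \right)} = \frac{5}{2 H}$ ($l{\left(H \right)} = \frac{\frac{1}{2} \left(3 + 3 \left(- \frac{2}{-3}\right)\right)}{H} = \frac{\frac{1}{2} \left(3 + 3 \left(\left(-2\right) \left(- \frac{1}{3}\right)\right)\right)}{H} = \frac{\frac{1}{2} \left(3 + 3 \cdot \frac{2}{3}\right)}{H} = \frac{\frac{1}{2} \left(3 + 2\right)}{H} = \frac{\frac{1}{2} \cdot 5}{H} = \frac{5}{2 H}$)
$- 94 l{\left(-4 \right)} \left(-20\right) = - 94 \frac{5}{2 \left(-4\right)} \left(-20\right) = - 94 \cdot \frac{5}{2} \left(- \frac{1}{4}\right) \left(-20\right) = \left(-94\right) \left(- \frac{5}{8}\right) \left(-20\right) = \frac{235}{4} \left(-20\right) = -1175$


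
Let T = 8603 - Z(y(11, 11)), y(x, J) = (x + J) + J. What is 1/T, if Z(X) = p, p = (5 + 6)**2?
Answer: 1/8482 ≈ 0.00011790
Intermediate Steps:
y(x, J) = x + 2*J (y(x, J) = (J + x) + J = x + 2*J)
p = 121 (p = 11**2 = 121)
Z(X) = 121
T = 8482 (T = 8603 - 1*121 = 8603 - 121 = 8482)
1/T = 1/8482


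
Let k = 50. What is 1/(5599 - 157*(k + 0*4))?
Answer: -1/2251 ≈ -0.00044425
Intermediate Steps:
1/(5599 - 157*(k + 0*4)) = 1/(5599 - 157*(50 + 0*4)) = 1/(5599 - 157*(50 + 0)) = 1/(5599 - 157*50) = 1/(5599 - 7850) = 1/(-2251) = -1/2251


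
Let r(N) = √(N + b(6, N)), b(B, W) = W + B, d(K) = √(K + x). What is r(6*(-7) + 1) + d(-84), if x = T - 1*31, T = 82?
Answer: I*(√33 + 2*√19) ≈ 14.462*I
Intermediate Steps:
x = 51 (x = 82 - 1*31 = 82 - 31 = 51)
d(K) = √(51 + K) (d(K) = √(K + 51) = √(51 + K))
b(B, W) = B + W
r(N) = √(6 + 2*N) (r(N) = √(N + (6 + N)) = √(6 + 2*N))
r(6*(-7) + 1) + d(-84) = √(6 + 2*(6*(-7) + 1)) + √(51 - 84) = √(6 + 2*(-42 + 1)) + √(-33) = √(6 + 2*(-41)) + I*√33 = √(6 - 82) + I*√33 = √(-76) + I*√33 = 2*I*√19 + I*√33 = I*√33 + 2*I*√19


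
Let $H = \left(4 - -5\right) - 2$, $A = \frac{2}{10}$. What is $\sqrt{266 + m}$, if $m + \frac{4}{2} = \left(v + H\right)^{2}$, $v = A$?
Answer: $\frac{2 \sqrt{1974}}{5} \approx 17.772$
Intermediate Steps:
$A = \frac{1}{5}$ ($A = 2 \cdot \frac{1}{10} = \frac{1}{5} \approx 0.2$)
$H = 7$ ($H = \left(4 + 5\right) - 2 = 9 - 2 = 7$)
$v = \frac{1}{5} \approx 0.2$
$m = \frac{1246}{25}$ ($m = -2 + \left(\frac{1}{5} + 7\right)^{2} = -2 + \left(\frac{36}{5}\right)^{2} = -2 + \frac{1296}{25} = \frac{1246}{25} \approx 49.84$)
$\sqrt{266 + m} = \sqrt{266 + \frac{1246}{25}} = \sqrt{\frac{7896}{25}} = \frac{2 \sqrt{1974}}{5}$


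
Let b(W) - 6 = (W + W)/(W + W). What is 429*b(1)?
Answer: 3003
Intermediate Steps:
b(W) = 7 (b(W) = 6 + (W + W)/(W + W) = 6 + (2*W)/((2*W)) = 6 + (2*W)*(1/(2*W)) = 6 + 1 = 7)
429*b(1) = 429*7 = 3003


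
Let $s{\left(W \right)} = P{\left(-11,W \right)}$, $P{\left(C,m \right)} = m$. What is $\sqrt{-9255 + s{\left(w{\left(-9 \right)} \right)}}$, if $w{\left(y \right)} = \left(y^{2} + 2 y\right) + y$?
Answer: $i \sqrt{9201} \approx 95.922 i$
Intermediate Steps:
$w{\left(y \right)} = y^{2} + 3 y$
$s{\left(W \right)} = W$
$\sqrt{-9255 + s{\left(w{\left(-9 \right)} \right)}} = \sqrt{-9255 - 9 \left(3 - 9\right)} = \sqrt{-9255 - -54} = \sqrt{-9255 + 54} = \sqrt{-9201} = i \sqrt{9201}$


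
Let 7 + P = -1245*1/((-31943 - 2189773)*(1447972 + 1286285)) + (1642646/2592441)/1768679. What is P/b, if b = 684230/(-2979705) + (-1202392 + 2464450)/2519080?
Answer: -1355112239310441192813271354033265395/52533727318023130096631140641142929 ≈ -25.795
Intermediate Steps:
b = 203693042449/750611527140 (b = 684230*(-1/2979705) + 1262058*(1/2519080) = -136846/595941 + 631029/1259540 = 203693042449/750611527140 ≈ 0.27137)
P = -21664131556418685128799841/3094876095113146743882252 (P = -7 + (-1245*1/((-31943 - 2189773)*(1447972 + 1286285)) + (1642646/2592441)/1768679) = -7 + (-1245/(2734257*(-2221716)) + (1642646*(1/2592441))*(1/1768679)) = -7 + (-1245/(-6074742525012) + (1642646/2592441)*(1/1768679)) = -7 + (-1245*(-1/6074742525012) + 1642646/4585195955439) = -7 + (415/2024914175004 + 1642646/4585195955439) = -7 + 1109373342078375923/3094876095113146743882252 = -21664131556418685128799841/3094876095113146743882252 ≈ -7.0000)
P/b = -21664131556418685128799841/(3094876095113146743882252*203693042449/750611527140) = -21664131556418685128799841/3094876095113146743882252*750611527140/203693042449 = -1355112239310441192813271354033265395/52533727318023130096631140641142929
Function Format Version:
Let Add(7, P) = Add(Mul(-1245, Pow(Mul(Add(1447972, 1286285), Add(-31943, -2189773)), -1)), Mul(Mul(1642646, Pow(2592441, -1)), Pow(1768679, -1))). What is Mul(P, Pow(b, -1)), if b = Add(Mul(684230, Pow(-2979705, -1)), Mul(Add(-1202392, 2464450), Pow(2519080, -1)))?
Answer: Rational(-1355112239310441192813271354033265395, 52533727318023130096631140641142929) ≈ -25.795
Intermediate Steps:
b = Rational(203693042449, 750611527140) (b = Add(Mul(684230, Rational(-1, 2979705)), Mul(1262058, Rational(1, 2519080))) = Add(Rational(-136846, 595941), Rational(631029, 1259540)) = Rational(203693042449, 750611527140) ≈ 0.27137)
P = Rational(-21664131556418685128799841, 3094876095113146743882252) (P = Add(-7, Add(Mul(-1245, Pow(Mul(Add(1447972, 1286285), Add(-31943, -2189773)), -1)), Mul(Mul(1642646, Pow(2592441, -1)), Pow(1768679, -1)))) = Add(-7, Add(Mul(-1245, Pow(Mul(2734257, -2221716), -1)), Mul(Mul(1642646, Rational(1, 2592441)), Rational(1, 1768679)))) = Add(-7, Add(Mul(-1245, Pow(-6074742525012, -1)), Mul(Rational(1642646, 2592441), Rational(1, 1768679)))) = Add(-7, Add(Mul(-1245, Rational(-1, 6074742525012)), Rational(1642646, 4585195955439))) = Add(-7, Add(Rational(415, 2024914175004), Rational(1642646, 4585195955439))) = Add(-7, Rational(1109373342078375923, 3094876095113146743882252)) = Rational(-21664131556418685128799841, 3094876095113146743882252) ≈ -7.0000)
Mul(P, Pow(b, -1)) = Mul(Rational(-21664131556418685128799841, 3094876095113146743882252), Pow(Rational(203693042449, 750611527140), -1)) = Mul(Rational(-21664131556418685128799841, 3094876095113146743882252), Rational(750611527140, 203693042449)) = Rational(-1355112239310441192813271354033265395, 52533727318023130096631140641142929)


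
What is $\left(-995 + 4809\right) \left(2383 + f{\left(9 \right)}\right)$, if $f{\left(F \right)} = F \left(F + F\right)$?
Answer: $9706630$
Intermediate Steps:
$f{\left(F \right)} = 2 F^{2}$ ($f{\left(F \right)} = F 2 F = 2 F^{2}$)
$\left(-995 + 4809\right) \left(2383 + f{\left(9 \right)}\right) = \left(-995 + 4809\right) \left(2383 + 2 \cdot 9^{2}\right) = 3814 \left(2383 + 2 \cdot 81\right) = 3814 \left(2383 + 162\right) = 3814 \cdot 2545 = 9706630$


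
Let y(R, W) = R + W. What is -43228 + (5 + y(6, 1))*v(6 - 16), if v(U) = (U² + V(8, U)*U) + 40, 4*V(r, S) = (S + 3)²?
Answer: -43018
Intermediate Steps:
V(r, S) = (3 + S)²/4 (V(r, S) = (S + 3)²/4 = (3 + S)²/4)
v(U) = 40 + U² + U*(3 + U)²/4 (v(U) = (U² + ((3 + U)²/4)*U) + 40 = (U² + U*(3 + U)²/4) + 40 = 40 + U² + U*(3 + U)²/4)
-43228 + (5 + y(6, 1))*v(6 - 16) = -43228 + (5 + (6 + 1))*(40 + (6 - 16)² + (6 - 16)*(3 + (6 - 16))²/4) = -43228 + (5 + 7)*(40 + (-10)² + (¼)*(-10)*(3 - 10)²) = -43228 + 12*(40 + 100 + (¼)*(-10)*(-7)²) = -43228 + 12*(40 + 100 + (¼)*(-10)*49) = -43228 + 12*(40 + 100 - 245/2) = -43228 + 12*(35/2) = -43228 + 210 = -43018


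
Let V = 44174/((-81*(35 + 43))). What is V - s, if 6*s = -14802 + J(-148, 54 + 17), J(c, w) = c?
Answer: 603776/243 ≈ 2484.7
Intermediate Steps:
s = -7475/3 (s = (-14802 - 148)/6 = (1/6)*(-14950) = -7475/3 ≈ -2491.7)
V = -1699/243 (V = 44174/((-81*78)) = 44174/(-6318) = 44174*(-1/6318) = -1699/243 ≈ -6.9918)
V - s = -1699/243 - 1*(-7475/3) = -1699/243 + 7475/3 = 603776/243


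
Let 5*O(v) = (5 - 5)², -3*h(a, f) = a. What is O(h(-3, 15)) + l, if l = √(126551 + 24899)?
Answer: 5*√6058 ≈ 389.17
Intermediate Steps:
h(a, f) = -a/3
O(v) = 0 (O(v) = (5 - 5)²/5 = (⅕)*0² = (⅕)*0 = 0)
l = 5*√6058 (l = √151450 = 5*√6058 ≈ 389.17)
O(h(-3, 15)) + l = 0 + 5*√6058 = 5*√6058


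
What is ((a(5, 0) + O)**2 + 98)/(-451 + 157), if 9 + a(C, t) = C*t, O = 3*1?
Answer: -67/147 ≈ -0.45578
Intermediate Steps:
O = 3
a(C, t) = -9 + C*t
((a(5, 0) + O)**2 + 98)/(-451 + 157) = (((-9 + 5*0) + 3)**2 + 98)/(-451 + 157) = (((-9 + 0) + 3)**2 + 98)/(-294) = ((-9 + 3)**2 + 98)*(-1/294) = ((-6)**2 + 98)*(-1/294) = (36 + 98)*(-1/294) = 134*(-1/294) = -67/147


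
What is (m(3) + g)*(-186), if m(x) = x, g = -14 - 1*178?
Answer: 35154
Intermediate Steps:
g = -192 (g = -14 - 178 = -192)
(m(3) + g)*(-186) = (3 - 192)*(-186) = -189*(-186) = 35154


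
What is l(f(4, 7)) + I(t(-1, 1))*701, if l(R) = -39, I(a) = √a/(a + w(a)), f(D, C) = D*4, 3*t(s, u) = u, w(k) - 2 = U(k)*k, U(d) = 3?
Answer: -39 + 701*√3/10 ≈ 82.417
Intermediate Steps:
w(k) = 2 + 3*k
t(s, u) = u/3
f(D, C) = 4*D
I(a) = √a/(2 + 4*a) (I(a) = √a/(a + (2 + 3*a)) = √a/(2 + 4*a))
l(f(4, 7)) + I(t(-1, 1))*701 = -39 + (√((⅓)*1)/(2*(1 + 2*((⅓)*1))))*701 = -39 + (√(⅓)/(2*(1 + 2*(⅓))))*701 = -39 + ((√3/3)/(2*(1 + ⅔)))*701 = -39 + ((√3/3)/(2*(5/3)))*701 = -39 + ((½)*(√3/3)*(⅗))*701 = -39 + (√3/10)*701 = -39 + 701*√3/10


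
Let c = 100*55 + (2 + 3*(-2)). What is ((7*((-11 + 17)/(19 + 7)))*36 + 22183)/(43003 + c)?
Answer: 26285/57317 ≈ 0.45859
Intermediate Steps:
c = 5496 (c = 5500 + (2 - 6) = 5500 - 4 = 5496)
((7*((-11 + 17)/(19 + 7)))*36 + 22183)/(43003 + c) = ((7*((-11 + 17)/(19 + 7)))*36 + 22183)/(43003 + 5496) = ((7*(6/26))*36 + 22183)/48499 = ((7*(6*(1/26)))*36 + 22183)*(1/48499) = ((7*(3/13))*36 + 22183)*(1/48499) = ((21/13)*36 + 22183)*(1/48499) = (756/13 + 22183)*(1/48499) = (289135/13)*(1/48499) = 26285/57317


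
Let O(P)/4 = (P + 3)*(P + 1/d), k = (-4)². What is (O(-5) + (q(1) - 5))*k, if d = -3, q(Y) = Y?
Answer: 1856/3 ≈ 618.67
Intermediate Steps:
k = 16
O(P) = 4*(3 + P)*(-⅓ + P) (O(P) = 4*((P + 3)*(P + 1/(-3))) = 4*((3 + P)*(P - ⅓)) = 4*((3 + P)*(-⅓ + P)) = 4*(3 + P)*(-⅓ + P))
(O(-5) + (q(1) - 5))*k = ((-4 + 4*(-5)² + (32/3)*(-5)) + (1 - 5))*16 = ((-4 + 4*25 - 160/3) - 4)*16 = ((-4 + 100 - 160/3) - 4)*16 = (128/3 - 4)*16 = (116/3)*16 = 1856/3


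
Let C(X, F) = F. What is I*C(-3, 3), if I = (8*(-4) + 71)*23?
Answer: 2691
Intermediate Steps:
I = 897 (I = (-32 + 71)*23 = 39*23 = 897)
I*C(-3, 3) = 897*3 = 2691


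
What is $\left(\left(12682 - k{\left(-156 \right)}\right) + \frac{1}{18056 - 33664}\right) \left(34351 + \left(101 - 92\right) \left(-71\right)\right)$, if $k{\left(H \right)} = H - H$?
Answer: $\frac{834121920170}{1951} \approx 4.2754 \cdot 10^{8}$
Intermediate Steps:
$k{\left(H \right)} = 0$
$\left(\left(12682 - k{\left(-156 \right)}\right) + \frac{1}{18056 - 33664}\right) \left(34351 + \left(101 - 92\right) \left(-71\right)\right) = \left(\left(12682 - 0\right) + \frac{1}{18056 - 33664}\right) \left(34351 + \left(101 - 92\right) \left(-71\right)\right) = \left(\left(12682 + 0\right) + \frac{1}{-15608}\right) \left(34351 + 9 \left(-71\right)\right) = \left(12682 - \frac{1}{15608}\right) \left(34351 - 639\right) = \frac{197940655}{15608} \cdot 33712 = \frac{834121920170}{1951}$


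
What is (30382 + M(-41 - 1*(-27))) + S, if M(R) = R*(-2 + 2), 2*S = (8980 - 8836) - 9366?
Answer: 25771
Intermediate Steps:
S = -4611 (S = ((8980 - 8836) - 9366)/2 = (144 - 9366)/2 = (½)*(-9222) = -4611)
M(R) = 0 (M(R) = R*0 = 0)
(30382 + M(-41 - 1*(-27))) + S = (30382 + 0) - 4611 = 30382 - 4611 = 25771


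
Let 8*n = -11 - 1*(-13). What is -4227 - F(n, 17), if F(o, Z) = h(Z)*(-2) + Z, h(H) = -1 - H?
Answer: -4280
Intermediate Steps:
n = 1/4 (n = (-11 - 1*(-13))/8 = (-11 + 13)/8 = (1/8)*2 = 1/4 ≈ 0.25000)
F(o, Z) = 2 + 3*Z (F(o, Z) = (-1 - Z)*(-2) + Z = (2 + 2*Z) + Z = 2 + 3*Z)
-4227 - F(n, 17) = -4227 - (2 + 3*17) = -4227 - (2 + 51) = -4227 - 1*53 = -4227 - 53 = -4280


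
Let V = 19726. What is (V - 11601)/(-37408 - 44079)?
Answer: -8125/81487 ≈ -0.099709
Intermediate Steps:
(V - 11601)/(-37408 - 44079) = (19726 - 11601)/(-37408 - 44079) = 8125/(-81487) = 8125*(-1/81487) = -8125/81487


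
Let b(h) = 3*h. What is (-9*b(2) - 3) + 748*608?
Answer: 454727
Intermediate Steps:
(-9*b(2) - 3) + 748*608 = (-27*2 - 3) + 748*608 = (-9*6 - 3) + 454784 = (-54 - 3) + 454784 = -57 + 454784 = 454727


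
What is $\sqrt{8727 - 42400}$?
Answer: $i \sqrt{33673} \approx 183.5 i$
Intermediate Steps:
$\sqrt{8727 - 42400} = \sqrt{-33673} = i \sqrt{33673}$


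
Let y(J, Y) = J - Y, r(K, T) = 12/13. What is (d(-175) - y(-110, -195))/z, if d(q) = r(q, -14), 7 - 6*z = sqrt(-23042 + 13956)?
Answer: -2186/5655 - 2186*I*sqrt(9086)/39585 ≈ -0.38656 - 5.2639*I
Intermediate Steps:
r(K, T) = 12/13 (r(K, T) = 12*(1/13) = 12/13)
z = 7/6 - I*sqrt(9086)/6 (z = 7/6 - sqrt(-23042 + 13956)/6 = 7/6 - I*sqrt(9086)/6 ≈ 1.1667 - 15.887*I)
d(q) = 12/13
(d(-175) - y(-110, -195))/z = (12/13 - (-110 - 1*(-195)))/(7/6 - I*sqrt(9086)/6) = (12/13 - (-110 + 195))/(7/6 - I*sqrt(9086)/6) = (12/13 - 1*85)/(7/6 - I*sqrt(9086)/6) = (12/13 - 85)/(7/6 - I*sqrt(9086)/6) = -1093/(13*(7/6 - I*sqrt(9086)/6))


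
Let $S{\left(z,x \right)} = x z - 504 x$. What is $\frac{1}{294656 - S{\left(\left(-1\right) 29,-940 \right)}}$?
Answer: $- \frac{1}{206364} \approx -4.8458 \cdot 10^{-6}$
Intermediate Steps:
$S{\left(z,x \right)} = - 504 x + x z$
$\frac{1}{294656 - S{\left(\left(-1\right) 29,-940 \right)}} = \frac{1}{294656 - - 940 \left(-504 - 29\right)} = \frac{1}{294656 - \left(-940\right) \left(-533\right)} = \frac{1}{294656 - 501020} = \frac{1}{-206364} = - \frac{1}{206364}$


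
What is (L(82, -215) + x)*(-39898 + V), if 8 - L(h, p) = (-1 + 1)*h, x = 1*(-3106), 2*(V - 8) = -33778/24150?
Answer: 1492245242561/12075 ≈ 1.2358e+8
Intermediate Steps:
V = 176311/24150 (V = 8 + (-33778/24150)/2 = 8 + (-33778*1/24150)/2 = 8 + (½)*(-16889/12075) = 8 - 16889/24150 = 176311/24150 ≈ 7.3007)
x = -3106
L(h, p) = 8 (L(h, p) = 8 - (-1 + 1)*h = 8 - 0*h = 8 - 1*0 = 8 + 0 = 8)
(L(82, -215) + x)*(-39898 + V) = (8 - 3106)*(-39898 + 176311/24150) = -3098*(-963360389/24150) = 1492245242561/12075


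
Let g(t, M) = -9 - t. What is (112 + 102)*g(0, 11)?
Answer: -1926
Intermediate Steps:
(112 + 102)*g(0, 11) = (112 + 102)*(-9 - 1*0) = 214*(-9 + 0) = 214*(-9) = -1926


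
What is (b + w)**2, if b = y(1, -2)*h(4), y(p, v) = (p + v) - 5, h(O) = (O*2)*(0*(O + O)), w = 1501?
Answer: 2253001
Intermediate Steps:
h(O) = 0 (h(O) = (2*O)*(0*(2*O)) = (2*O)*0 = 0)
y(p, v) = -5 + p + v
b = 0 (b = (-5 + 1 - 2)*0 = -6*0 = 0)
(b + w)**2 = (0 + 1501)**2 = 1501**2 = 2253001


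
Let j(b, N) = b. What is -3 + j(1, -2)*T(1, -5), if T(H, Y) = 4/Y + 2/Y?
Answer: -21/5 ≈ -4.2000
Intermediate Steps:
T(H, Y) = 6/Y
-3 + j(1, -2)*T(1, -5) = -3 + 1*(6/(-5)) = -3 + 1*(6*(-⅕)) = -3 + 1*(-6/5) = -3 - 6/5 = -21/5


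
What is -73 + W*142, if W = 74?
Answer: 10435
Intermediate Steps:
-73 + W*142 = -73 + 74*142 = -73 + 10508 = 10435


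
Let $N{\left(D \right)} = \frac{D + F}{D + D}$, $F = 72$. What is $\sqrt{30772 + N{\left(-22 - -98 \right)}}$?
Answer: $\frac{\sqrt{44436174}}{38} \approx 175.42$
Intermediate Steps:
$N{\left(D \right)} = \frac{72 + D}{2 D}$ ($N{\left(D \right)} = \frac{D + 72}{D + D} = \frac{72 + D}{2 D}$)
$\sqrt{30772 + N{\left(-22 - -98 \right)}} = \sqrt{30772 + \frac{72 - -76}{2 \left(-22 - -98\right)}} = \sqrt{30772 + \frac{72 + \left(-22 + 98\right)}{2 \left(-22 + 98\right)}} = \sqrt{30772 + \frac{72 + 76}{2 \cdot 76}} = \sqrt{30772 + \frac{1}{2} \cdot \frac{1}{76} \cdot 148} = \sqrt{30772 + \frac{37}{38}} = \sqrt{\frac{1169373}{38}} = \frac{\sqrt{44436174}}{38}$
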